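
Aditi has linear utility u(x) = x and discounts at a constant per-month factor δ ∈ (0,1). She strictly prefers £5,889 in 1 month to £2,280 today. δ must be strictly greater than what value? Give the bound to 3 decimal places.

δ > 0.387

The preference means 2280 < δ·5889.
Dividing through by 5889 gives δ > 0.38716.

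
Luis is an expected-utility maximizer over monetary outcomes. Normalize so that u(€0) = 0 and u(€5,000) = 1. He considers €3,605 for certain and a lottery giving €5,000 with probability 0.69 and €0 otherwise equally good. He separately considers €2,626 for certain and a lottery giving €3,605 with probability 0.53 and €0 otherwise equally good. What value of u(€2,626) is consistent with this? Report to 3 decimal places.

The first gamble pins u(€3,605): it must equal 0.69·1 + 0.31·0 = 0.69.
Chaining: u(€2,626) = 0.53·0.69 + 0.47·0.00 = 0.3657.

0.366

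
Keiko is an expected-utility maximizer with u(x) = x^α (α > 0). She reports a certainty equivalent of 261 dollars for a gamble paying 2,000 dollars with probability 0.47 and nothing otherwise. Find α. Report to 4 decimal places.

EU(lottery) = 0.47·2000^α + 0.53·0 = 0.47·2000^α.
Indifference: 261^α = 0.47·2000^α, so (261/2000)^α = 0.47.
α = ln(0.47) / ln(261/2000) = -0.7550226/-2.0363821 ≈ 0.3708.

α ≈ 0.3708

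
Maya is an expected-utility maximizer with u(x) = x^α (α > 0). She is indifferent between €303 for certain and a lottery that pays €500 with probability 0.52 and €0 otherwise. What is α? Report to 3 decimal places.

EU(lottery) = 0.52·500^α + 0.48·0 = 0.52·500^α.
Setting u(303) equal to that: 303^α = 0.52·500^α ⇒ (303/500)^α = 0.52.
Taking logs: α·ln(303/500) = ln(0.52), so α = -0.653926 / -0.500875 ≈ 1.306.

α ≈ 1.306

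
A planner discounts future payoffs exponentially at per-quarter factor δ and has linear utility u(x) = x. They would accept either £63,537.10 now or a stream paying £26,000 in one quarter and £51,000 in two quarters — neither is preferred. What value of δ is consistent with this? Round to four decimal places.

Equating present values: 63537.10 = 26000δ + 51000δ².
That is, 51000δ² + 26000δ − 63537.10 = 0, a quadratic in δ.
δ = (−26000 + √(26000² + 4·51000·63537.10)) / (2·51000) = (−26000 + √13637568400.00) / 102000 ≈ 0.8900.

δ ≈ 0.8900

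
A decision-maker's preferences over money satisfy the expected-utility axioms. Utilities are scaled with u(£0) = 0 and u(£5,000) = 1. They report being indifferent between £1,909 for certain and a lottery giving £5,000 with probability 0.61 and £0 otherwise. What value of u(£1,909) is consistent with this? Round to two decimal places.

0.61

By the standard-gamble method, u(£1,909) is just the indifference probability on the best outcome: 0.61.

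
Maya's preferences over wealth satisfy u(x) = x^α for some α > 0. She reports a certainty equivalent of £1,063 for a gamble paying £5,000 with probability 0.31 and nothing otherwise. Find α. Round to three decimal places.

α ≈ 0.756

Since u(0) = 0, the lottery's EU is 0.31·5000^α.
Setting u(1063) equal to that: 1063^α = 0.31·5000^α ⇒ (1063/5000)^α = 0.31.
Take logs: α = ln 0.31 / ln(1063/5000) ≈ 0.75641.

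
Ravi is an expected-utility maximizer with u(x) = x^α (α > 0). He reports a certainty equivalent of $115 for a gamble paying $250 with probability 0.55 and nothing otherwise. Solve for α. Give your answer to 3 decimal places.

α ≈ 0.770

Since u(0) = 0, the lottery's EU is 0.55·250^α.
Indifference: 115^α = 0.55·250^α, so (115/250)^α = 0.55.
Take logs: α = ln 0.55 / ln(115/250) ≈ 0.76988.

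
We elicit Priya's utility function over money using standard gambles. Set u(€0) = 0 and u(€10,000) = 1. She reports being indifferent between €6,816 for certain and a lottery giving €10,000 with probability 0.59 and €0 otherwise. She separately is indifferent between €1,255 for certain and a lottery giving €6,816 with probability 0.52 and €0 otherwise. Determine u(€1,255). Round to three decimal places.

The first gamble pins u(€6,816): it must equal 0.59·1 + 0.41·0 = 0.59.
The second indifference gives u(€1,255) = 0.52·u(€6,816) + 0.48·u(€0) = 0.52·0.59 + 0.48·0.00 = 0.3068.

0.307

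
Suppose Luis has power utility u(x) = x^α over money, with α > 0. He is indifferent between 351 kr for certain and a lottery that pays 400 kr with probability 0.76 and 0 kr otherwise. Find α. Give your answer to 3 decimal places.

EU(lottery) = 0.76·400^α + 0.24·0 = 0.76·400^α.
Equating: 351^α = 0.76·400^α, i.e. 0.8775^α = 0.76.
α = ln(0.76) / ln(351/400) = -0.274437/-0.130678 ≈ 2.100.

α ≈ 2.100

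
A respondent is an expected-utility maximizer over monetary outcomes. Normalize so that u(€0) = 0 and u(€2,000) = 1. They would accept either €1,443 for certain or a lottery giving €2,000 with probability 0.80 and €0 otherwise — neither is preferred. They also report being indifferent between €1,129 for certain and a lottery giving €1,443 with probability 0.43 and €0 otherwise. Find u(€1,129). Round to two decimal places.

The first gamble pins u(€1,443): it must equal 0.80·1 + 0.20·0 = 0.80.
Then u(€1,129) = 0.43·u(€1,443) + 0.57·u(€0) = 0.43·0.80 + 0.57·0.00 = 0.3440.

0.34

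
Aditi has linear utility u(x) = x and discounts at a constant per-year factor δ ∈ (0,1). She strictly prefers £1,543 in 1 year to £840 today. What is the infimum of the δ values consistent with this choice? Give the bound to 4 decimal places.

The preference means 840 < δ·1543.
So δ > 840/1543 = 0.54439.

δ > 0.5444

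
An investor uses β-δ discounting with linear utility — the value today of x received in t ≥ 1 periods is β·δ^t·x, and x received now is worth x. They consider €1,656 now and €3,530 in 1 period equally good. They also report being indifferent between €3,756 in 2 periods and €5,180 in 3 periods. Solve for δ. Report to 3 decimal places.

δ ≈ 0.725

From the later pair, β·δ^2·3756 = β·δ^3·5180; dividing through, δ = 3756/5180 = 0.72510.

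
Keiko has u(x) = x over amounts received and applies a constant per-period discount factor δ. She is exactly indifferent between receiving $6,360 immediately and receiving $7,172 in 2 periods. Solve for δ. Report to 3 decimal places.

δ ≈ 0.942

Equating discounted utilities: u(6360) = δ^2·u(7172) ⇒ δ^2 = u(6360)/u(7172).
With u(x) = x: δ^2 = 6360/7172 = 0.88678.
Taking the square root: δ = 0.88678^(1/2) ≈ 0.942.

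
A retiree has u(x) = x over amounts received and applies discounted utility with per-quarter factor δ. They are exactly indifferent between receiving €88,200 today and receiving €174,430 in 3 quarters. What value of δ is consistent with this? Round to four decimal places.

δ ≈ 0.7967

Equating discounted utilities: u(88200) = δ^3·u(174430) ⇒ δ^3 = u(88200)/u(174430).
With u(x) = x: δ^3 = 88200/174430 = 0.50565.
So δ = 0.50565^(1/3) ≈ 0.7967.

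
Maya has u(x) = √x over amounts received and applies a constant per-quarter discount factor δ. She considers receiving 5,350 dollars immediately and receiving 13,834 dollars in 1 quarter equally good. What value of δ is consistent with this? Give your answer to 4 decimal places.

Equating discounted utilities: u(5350) = δ·u(13834) ⇒ δ = u(5350)/u(13834).
Since u(x) = √x, δ = √(5350/13834) = 0.62187.

δ ≈ 0.6219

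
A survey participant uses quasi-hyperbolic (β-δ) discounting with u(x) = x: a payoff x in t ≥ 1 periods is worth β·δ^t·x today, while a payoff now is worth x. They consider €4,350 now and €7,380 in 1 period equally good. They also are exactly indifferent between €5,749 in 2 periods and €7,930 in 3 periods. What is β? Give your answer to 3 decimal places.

Both payoffs in the second observation are in the future, so β drops out: δ^2·5749 = δ^3·7930 ⇒ δ = 5749/7930 = 0.72497.
Now use the now-vs-future pair: 4350 = β·δ·7380 gives β = 4350/(0.72497·7380) ≈ 0.813.

β ≈ 0.813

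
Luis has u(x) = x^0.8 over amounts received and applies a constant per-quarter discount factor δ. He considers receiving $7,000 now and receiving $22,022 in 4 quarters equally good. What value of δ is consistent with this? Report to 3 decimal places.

δ ≈ 0.795

Indifference means u(7000) = δ^4 · u(22022), so δ^4 = u(7000)/u(22022).
With u(x) = x^0.8: δ^4 = 7000^0.8/22022^0.8 = (7000/22022)^0.8 = 0.39975.
Hence δ = (0.39975)^(1/4) = 0.79515.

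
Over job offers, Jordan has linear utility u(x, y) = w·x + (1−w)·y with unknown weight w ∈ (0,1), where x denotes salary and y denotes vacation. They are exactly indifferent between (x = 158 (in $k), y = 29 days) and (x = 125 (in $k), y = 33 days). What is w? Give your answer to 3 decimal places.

w = 0.108

u(158,29) = u(125,33) means w·158 + (1−w)·29 = w·125 + (1−w)·33.
w·(158−125) = (1−w)·(33−29), i.e. w·33 = (1−w)·4.
The marginal rate of substitution is 4/33, so w = 4/(33+4) = 0.108.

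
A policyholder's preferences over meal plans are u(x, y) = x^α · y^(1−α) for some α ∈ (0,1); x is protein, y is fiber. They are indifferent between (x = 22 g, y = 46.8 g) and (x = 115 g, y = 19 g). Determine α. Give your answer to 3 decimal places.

α ≈ 0.353

Set the two utilities equal: 22^α·46.8^(1−α) = 115^α·19^(1−α).
Rearrange to (22/115)^α = (19/46.8)^(1−α) and take logs: α·-1.653890 = (1−α)·-0.901444.
With A = -1.653890 and B = -0.901444: α·A = (1−α)·B, so α = B/(A+B) = -0.901444/-2.555334 ≈ 0.353.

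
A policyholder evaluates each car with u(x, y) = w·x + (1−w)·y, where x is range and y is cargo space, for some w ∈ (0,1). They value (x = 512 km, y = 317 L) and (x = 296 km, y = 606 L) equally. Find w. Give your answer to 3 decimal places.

w = 0.572

Indifference: w·512 + (1−w)·317 = w·296 + (1−w)·606.
w·(512−296) = (1−w)·(606−317), i.e. w·216 = (1−w)·289.
So w/(1−w) = 289/216 = 1.3380, giving w = 289/(216+289) = 0.572.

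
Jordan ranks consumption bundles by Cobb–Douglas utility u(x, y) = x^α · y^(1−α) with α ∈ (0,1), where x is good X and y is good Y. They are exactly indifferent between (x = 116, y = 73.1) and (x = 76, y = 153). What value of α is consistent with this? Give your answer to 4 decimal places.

The Cobb–Douglas utilities coincide, so 116^α·73.1^(1−α) = 76^α·153^(1−α).
Rearrange to (116/76)^α = (153/73.1)^(1−α) and take logs: α·0.4228569 = (1−α)·0.7386096.
Thus α·(1.1614665) = 0.7386096, so α = 0.7386096/1.1614665 ≈ 0.6359.

α ≈ 0.6359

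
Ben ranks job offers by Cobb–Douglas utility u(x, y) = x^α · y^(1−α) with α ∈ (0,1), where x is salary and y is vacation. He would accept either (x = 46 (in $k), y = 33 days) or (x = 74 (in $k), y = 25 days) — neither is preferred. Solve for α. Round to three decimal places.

Indifference: 46^α · 33^(1−α) = 74^α · 25^(1−α).
Taking logs: α·ln 46 + (1−α)·ln 33 = α·ln 74 + (1−α)·ln 25, i.e. α·-0.475424 = (1−α)·-0.277632.
Thus α·(-0.753056) = -0.277632, so α = -0.277632/-0.753056 ≈ 0.369.

α ≈ 0.369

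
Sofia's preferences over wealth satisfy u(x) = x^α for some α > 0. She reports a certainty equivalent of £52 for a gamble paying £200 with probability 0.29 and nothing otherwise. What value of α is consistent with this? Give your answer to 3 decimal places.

Since u(0) = 0, the lottery's EU is 0.29·200^α.
Setting u(52) equal to that: 52^α = 0.29·200^α ⇒ (52/200)^α = 0.29.
α = ln(0.29) / ln(52/200) = -1.237874/-1.347074 ≈ 0.919.

α ≈ 0.919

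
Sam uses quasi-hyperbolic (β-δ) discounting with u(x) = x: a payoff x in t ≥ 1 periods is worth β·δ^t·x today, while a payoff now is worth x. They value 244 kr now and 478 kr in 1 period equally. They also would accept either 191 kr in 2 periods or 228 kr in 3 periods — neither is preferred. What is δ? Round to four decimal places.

Both payoffs in the second observation are in the future, so β drops out: δ^2·191 = δ^3·228 ⇒ δ = 191/228 = 0.83772.

δ ≈ 0.8377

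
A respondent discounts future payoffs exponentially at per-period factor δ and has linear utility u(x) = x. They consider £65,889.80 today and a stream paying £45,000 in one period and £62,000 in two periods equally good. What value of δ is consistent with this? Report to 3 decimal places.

Present value of the stream is 45000·δ + 62000·δ². Indifference gives 45000δ + 62000δ² = 65889.80.
That is, 62000δ² + 45000δ − 65889.80 = 0, a quadratic in δ.
δ = (−45000 + √(45000² + 4·62000·65889.80)) / (2·62000) = (−45000 + √18365670400.00) / 124000 ≈ 0.730.

δ ≈ 0.730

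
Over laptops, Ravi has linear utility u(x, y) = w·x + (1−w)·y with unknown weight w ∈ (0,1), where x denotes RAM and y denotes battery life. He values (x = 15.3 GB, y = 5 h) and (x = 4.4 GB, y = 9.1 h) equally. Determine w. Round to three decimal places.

u(15.3,5) = u(4.4,9.1) means w·15.3 + (1−w)·5 = w·4.4 + (1−w)·9.1.
Collecting terms: w·10.9 = (1−w)·4.1.
So w/(1−w) = 4.1/10.9 = 0.3761, giving w = 4.1/(10.9+4.1) = 0.273.

w = 0.273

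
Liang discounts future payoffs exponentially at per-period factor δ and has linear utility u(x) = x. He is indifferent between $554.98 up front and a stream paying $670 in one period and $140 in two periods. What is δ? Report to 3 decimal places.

The stream is worth 670δ + 140δ² today, so 670δ + 140δ² = 554.98.
That is, 140δ² + 670δ − 554.98 = 0, a quadratic in δ.
The positive root is δ = [−670 + √(670² + 4·140·554.98)] / (2·140) = (−670 + 871.601)/280 ≈ 0.720.

δ ≈ 0.720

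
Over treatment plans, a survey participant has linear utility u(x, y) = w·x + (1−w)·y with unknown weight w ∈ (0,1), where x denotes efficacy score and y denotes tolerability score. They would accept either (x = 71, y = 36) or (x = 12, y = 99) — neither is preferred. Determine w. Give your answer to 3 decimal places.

u(71,36) = u(12,99) means w·71 + (1−w)·36 = w·12 + (1−w)·99.
w·(71−12) = (1−w)·(99−36), i.e. w·59 = (1−w)·63.
Hence w = 63/(59+63) = 63/122 = 0.516.

w = 0.516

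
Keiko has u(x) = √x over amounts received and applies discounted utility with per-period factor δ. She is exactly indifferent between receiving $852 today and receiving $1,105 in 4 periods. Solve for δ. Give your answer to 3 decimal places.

The payoff in 4 periods is discounted by δ^4, so u(852) = δ^4·u(1105) and δ^4 = u(852)/u(1105).
Since u(x) = √x, δ^4 = √(852/1105) = 0.87809.
Hence δ = (0.87809)^(1/4) = 0.96802.

δ ≈ 0.968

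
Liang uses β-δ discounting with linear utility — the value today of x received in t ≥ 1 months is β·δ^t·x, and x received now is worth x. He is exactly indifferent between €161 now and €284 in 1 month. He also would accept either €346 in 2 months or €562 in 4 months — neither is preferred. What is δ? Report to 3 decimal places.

δ ≈ 0.785

Both payoffs in the second observation are in the future, so β drops out: δ^2·346 = δ^4·562 ⇒ δ^2 = 346/562 = 0.61566, so δ = 0.78464.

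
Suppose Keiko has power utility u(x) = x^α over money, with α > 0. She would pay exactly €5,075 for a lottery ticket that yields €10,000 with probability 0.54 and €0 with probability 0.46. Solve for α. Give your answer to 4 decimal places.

Since u(0) = 0, the lottery's EU is 0.54·10000^α.
Setting u(5075) equal to that: 5075^α = 0.54·10000^α ⇒ (5075/10000)^α = 0.54.
Take logs: α = ln 0.54 / ln(5075/10000) ≈ 0.908483.

α ≈ 0.9085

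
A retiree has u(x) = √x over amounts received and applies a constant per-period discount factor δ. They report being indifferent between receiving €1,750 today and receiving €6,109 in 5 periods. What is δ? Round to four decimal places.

Equating discounted utilities: u(1750) = δ^5·u(6109) ⇒ δ^5 = u(1750)/u(6109).
Since u(x) = √x, δ^5 = √(1750/6109) = 0.53522.
Hence δ = (0.53522)^(1/5) = 0.882484.

δ ≈ 0.8825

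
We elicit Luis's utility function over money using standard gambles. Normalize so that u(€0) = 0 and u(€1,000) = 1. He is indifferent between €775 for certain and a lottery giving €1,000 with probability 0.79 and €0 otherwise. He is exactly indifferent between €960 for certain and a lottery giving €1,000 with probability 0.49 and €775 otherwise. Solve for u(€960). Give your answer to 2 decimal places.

0.89

The first gamble pins u(€775): it must equal 0.79·1 + 0.21·0 = 0.79.
Then u(€960) = 0.49·u(€1,000) + 0.51·u(€775) = 0.49·1.00 + 0.51·0.79 = 0.8929.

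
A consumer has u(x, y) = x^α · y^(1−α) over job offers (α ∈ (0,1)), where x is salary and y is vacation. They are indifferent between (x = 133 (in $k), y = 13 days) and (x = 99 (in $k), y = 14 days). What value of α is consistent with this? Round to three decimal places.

The Cobb–Douglas utilities coincide, so 133^α·13^(1−α) = 99^α·14^(1−α).
Rearrange to (133/99)^α = (14/13)^(1−α) and take logs: α·0.295229 = (1−α)·0.074108.
Thus α·(0.369337) = 0.074108, so α = 0.074108/0.369337 ≈ 0.201.

α ≈ 0.201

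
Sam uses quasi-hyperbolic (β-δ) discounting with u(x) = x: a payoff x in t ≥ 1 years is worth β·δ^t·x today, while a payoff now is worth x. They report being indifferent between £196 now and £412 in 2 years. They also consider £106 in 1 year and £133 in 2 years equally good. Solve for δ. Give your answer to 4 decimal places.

The second indifference involves only future payoffs, so β cancels: β·δ^1·106 = β·δ^2·133, giving δ = 106/133 = 0.79699.

δ ≈ 0.7970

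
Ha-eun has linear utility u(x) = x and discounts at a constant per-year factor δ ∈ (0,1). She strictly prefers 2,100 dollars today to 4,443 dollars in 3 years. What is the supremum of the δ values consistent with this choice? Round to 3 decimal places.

δ < 0.779

Under u(x) = x this choice says 2100 > δ^3·4443.
So δ^3 < 2100/4443 = 0.47265; taking the cube root of both positive sides preserves the inequality.
δ < 0.47265^(1/3) = 0.779.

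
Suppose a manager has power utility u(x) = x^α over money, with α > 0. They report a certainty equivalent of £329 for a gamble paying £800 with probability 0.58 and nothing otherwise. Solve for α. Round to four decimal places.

α ≈ 0.6130

Since u(0) = 0, the lottery's EU is 0.58·800^α.
Equating: 329^α = 0.58·800^α, i.e. 0.4113^α = 0.58.
Take logs: α = ln 0.58 / ln(329/800) ≈ 0.613049.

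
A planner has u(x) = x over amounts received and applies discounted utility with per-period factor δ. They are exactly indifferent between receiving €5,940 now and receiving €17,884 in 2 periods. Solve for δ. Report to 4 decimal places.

δ ≈ 0.5763

Equating discounted utilities: u(5940) = δ^2·u(17884) ⇒ δ^2 = u(5940)/u(17884).
With u(x) = x: δ^2 = 5940/17884 = 0.33214.
Taking the square root: δ = 0.33214^(1/2) ≈ 0.5763.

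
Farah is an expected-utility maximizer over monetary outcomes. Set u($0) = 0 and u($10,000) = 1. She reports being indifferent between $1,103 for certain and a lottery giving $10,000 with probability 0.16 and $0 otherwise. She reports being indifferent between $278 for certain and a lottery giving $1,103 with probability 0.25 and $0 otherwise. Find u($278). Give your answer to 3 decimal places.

From the first indifference, u($1,103) = 0.16·u($10,000) + 0.84·u($0) = 0.16·1 + 0.84·0 = 0.16.
Then u($278) = 0.25·u($1,103) + 0.75·u($0) = 0.25·0.16 + 0.75·0.00 = 0.0400.

0.040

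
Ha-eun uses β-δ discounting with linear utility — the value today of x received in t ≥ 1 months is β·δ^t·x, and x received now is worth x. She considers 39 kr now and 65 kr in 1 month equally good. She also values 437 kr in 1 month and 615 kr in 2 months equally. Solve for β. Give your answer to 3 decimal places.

β ≈ 0.844

Both payoffs in the second observation are in the future, so β drops out: δ^1·437 = δ^2·615 ⇒ δ = 437/615 = 0.71057.
Substituting δ into 39 = β·δ·65: β = 39/(46.187) ≈ 0.844.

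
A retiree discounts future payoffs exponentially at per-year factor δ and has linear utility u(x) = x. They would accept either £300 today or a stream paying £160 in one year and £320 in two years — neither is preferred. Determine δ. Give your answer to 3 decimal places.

Equating present values: 300 = 160δ + 320δ².
So 320δ² + 160δ − 300 = 0.
δ = (−160 + √(160² + 4·320·300)) / (2·320) = (−160 + √409600.00) / 640 ≈ 0.750.

δ ≈ 0.750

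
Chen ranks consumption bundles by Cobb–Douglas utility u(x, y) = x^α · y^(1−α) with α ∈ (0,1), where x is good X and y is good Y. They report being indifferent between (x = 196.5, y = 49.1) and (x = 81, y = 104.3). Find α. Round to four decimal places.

α ≈ 0.4595

Indifference: 196.5^α · 49.1^(1−α) = 81^α · 104.3^(1−α).
Rearrange to (196.5/81)^α = (104.3/49.1)^(1−α) and take logs: α·0.8862133 = (1−α)·0.7534123.
So α/(1−α) = (0.7534123)/(0.8862133) = 0.8501478, and α = 0.8501478/1.8501478 ≈ 0.4595.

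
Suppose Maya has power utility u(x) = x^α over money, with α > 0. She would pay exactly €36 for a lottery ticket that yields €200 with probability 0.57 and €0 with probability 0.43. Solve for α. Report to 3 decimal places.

α ≈ 0.328

The lottery's expected utility is 0.57·u(200) + 0.43·u(0) = 0.57·200^α (since u(0) = 0 for α > 0).
Indifference: 36^α = 0.57·200^α, so (36/200)^α = 0.57.
α = ln(0.57) / ln(36/200) = -0.562119/-1.714798 ≈ 0.328.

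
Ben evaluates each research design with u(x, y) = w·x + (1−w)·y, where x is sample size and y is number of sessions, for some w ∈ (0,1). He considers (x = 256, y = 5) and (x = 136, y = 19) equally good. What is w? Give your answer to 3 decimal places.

w = 0.104

u(256,5) = u(136,19) means w·256 + (1−w)·5 = w·136 + (1−w)·19.
Rearranging, 120·w − 14·(1−w) = 0.
So w/(1−w) = 14/120 = 0.1167, giving w = 14/(120+14) = 0.104.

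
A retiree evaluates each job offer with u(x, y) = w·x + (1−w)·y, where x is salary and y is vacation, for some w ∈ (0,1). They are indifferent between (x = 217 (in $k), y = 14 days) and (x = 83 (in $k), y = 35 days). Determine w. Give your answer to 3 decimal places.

w = 0.135

Indifference: w·217 + (1−w)·14 = w·83 + (1−w)·35.
Rearranging, 134·w − 21·(1−w) = 0.
So w/(1−w) = 21/134 = 0.1567, giving w = 21/(134+21) = 0.135.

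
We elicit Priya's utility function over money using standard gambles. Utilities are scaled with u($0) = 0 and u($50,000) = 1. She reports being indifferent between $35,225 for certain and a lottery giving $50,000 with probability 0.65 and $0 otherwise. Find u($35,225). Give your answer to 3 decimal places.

0.650

u($35,225) equals the lottery's expected utility: 0.65·1 + 0.35·0 = 0.65.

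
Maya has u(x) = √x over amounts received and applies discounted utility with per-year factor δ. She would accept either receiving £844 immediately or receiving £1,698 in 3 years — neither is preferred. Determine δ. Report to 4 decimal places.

δ ≈ 0.8900

The payoff in 3 years is discounted by δ^3, so u(844) = δ^3·u(1698) and δ^3 = u(844)/u(1698).
With u(x) = √x: δ^3 = √844/√1698 = √(844/1698) = 0.70502.
Taking the cube root: δ = 0.70502^(1/3) ≈ 0.8900.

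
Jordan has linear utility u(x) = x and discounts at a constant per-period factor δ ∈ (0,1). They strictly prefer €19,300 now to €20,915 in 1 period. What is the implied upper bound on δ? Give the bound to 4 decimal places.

δ < 0.9228

Comparing present values: 19300 > δ·20915.
Dividing through by 20915 gives δ < 0.92278.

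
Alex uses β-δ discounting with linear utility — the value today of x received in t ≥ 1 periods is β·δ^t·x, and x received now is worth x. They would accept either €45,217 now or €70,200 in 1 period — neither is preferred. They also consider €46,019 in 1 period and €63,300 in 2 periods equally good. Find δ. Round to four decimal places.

Both payoffs in the second observation are in the future, so β drops out: δ^1·46019 = δ^2·63300 ⇒ δ = 46019/63300 = 0.72700.

δ ≈ 0.7270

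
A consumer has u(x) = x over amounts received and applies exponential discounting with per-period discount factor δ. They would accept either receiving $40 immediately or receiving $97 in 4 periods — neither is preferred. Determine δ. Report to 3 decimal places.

The payoff in 4 periods is discounted by δ^4, so u(40) = δ^4·u(97) and δ^4 = u(40)/u(97).
With u(x) = x: δ^4 = 40/97 = 0.41237.
Taking the 4th root: δ = 0.41237^(1/4) ≈ 0.801.

δ ≈ 0.801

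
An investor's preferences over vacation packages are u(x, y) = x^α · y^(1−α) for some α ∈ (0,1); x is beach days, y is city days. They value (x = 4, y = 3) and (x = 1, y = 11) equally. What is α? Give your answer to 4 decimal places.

The Cobb–Douglas utilities coincide, so 4^α·3^(1−α) = 1^α·11^(1−α).
Rearrange to (4/1)^α = (11/3)^(1−α) and take logs: α·1.3862944 = (1−α)·1.2992830.
Thus α·(2.6855774) = 1.2992830, so α = 1.2992830/2.6855774 ≈ 0.4838.

α ≈ 0.4838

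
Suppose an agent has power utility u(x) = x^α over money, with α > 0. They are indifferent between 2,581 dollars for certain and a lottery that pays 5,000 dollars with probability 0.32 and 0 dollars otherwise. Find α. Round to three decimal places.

α ≈ 1.723

EU(lottery) = 0.32·5000^α + 0.68·0 = 0.32·5000^α.
Indifference: 2581^α = 0.32·5000^α, so (2581/5000)^α = 0.32.
Take logs: α = ln 0.32 / ln(2581/5000) ≈ 1.72312.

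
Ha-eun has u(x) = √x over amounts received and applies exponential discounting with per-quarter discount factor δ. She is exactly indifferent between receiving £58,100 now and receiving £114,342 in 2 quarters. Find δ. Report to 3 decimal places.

Indifference means u(58100) = δ^2 · u(114342), so δ^2 = u(58100)/u(114342).
Since u(x) = √x, δ^2 = √(58100/114342) = 0.71283.
So δ = 0.71283^(1/2) ≈ 0.844.

δ ≈ 0.844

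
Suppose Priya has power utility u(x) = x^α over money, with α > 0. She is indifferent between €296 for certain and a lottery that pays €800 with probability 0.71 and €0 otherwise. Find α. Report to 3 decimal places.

α ≈ 0.344

EU(lottery) = 0.71·800^α + 0.29·0 = 0.71·800^α.
Equating: 296^α = 0.71·800^α, i.e. 0.3700^α = 0.71.
Take logs: α = ln 0.71 / ln(296/800) ≈ 0.34447.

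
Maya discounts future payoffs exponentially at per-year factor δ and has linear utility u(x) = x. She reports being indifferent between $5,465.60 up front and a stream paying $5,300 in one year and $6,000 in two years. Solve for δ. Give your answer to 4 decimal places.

δ ≈ 0.6100

Present value of the stream is 5300·δ + 6000·δ². Indifference gives 5300δ + 6000δ² = 5465.60.
Rearranged: 6000δ² + 5300δ − 5465.60 = 0.
The positive root is δ = [−5300 + √(5300² + 4·6000·5465.60)] / (2·6000) = (−5300 + 12620.000)/12000 ≈ 0.6100.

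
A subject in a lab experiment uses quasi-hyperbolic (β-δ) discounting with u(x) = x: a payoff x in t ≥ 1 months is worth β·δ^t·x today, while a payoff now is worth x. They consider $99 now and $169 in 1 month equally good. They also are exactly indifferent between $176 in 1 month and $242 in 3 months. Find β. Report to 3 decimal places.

The second indifference involves only future payoffs, so β cancels: β·δ^1·176 = β·δ^3·242, giving δ^2 = 176/242 = 0.72727, so δ = 0.85280.
The first indifference: 99 = β·δ·169, so β = 99/(δ·169) = 99/(0.85280·169) ≈ 0.687.

β ≈ 0.687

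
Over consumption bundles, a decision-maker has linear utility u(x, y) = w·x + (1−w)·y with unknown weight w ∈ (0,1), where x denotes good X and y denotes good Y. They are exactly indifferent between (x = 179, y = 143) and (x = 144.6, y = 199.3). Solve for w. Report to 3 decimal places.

u(179,143) = u(144.6,199.3) means w·179 + (1−w)·143 = w·144.6 + (1−w)·199.3.
Rearranging, 34.4·w − 56.3·(1−w) = 0.
Hence w = 56.3/(34.4+56.3) = 56.3/90.7 = 0.621.

w = 0.621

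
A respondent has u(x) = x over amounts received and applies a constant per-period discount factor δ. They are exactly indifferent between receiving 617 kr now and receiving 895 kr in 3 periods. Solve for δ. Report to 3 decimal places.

Equating discounted utilities: u(617) = δ^3·u(895) ⇒ δ^3 = u(617)/u(895).
With u(x) = x: δ^3 = 617/895 = 0.68939.
Hence δ = (0.68939)^(1/3) = 0.88339.

δ ≈ 0.883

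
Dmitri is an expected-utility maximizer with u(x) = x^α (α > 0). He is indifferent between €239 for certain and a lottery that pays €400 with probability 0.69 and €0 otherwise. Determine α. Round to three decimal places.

Since u(0) = 0, the lottery's EU is 0.69·400^α.
Indifference: 239^α = 0.69·400^α, so (239/400)^α = 0.69.
α = ln(0.69) / ln(239/400) = -0.371064/-0.515001 ≈ 0.721.

α ≈ 0.721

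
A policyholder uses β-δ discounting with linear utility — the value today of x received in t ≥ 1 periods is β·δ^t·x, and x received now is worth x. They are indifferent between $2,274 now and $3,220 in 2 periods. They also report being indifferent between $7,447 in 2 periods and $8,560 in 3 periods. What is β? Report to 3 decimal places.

β ≈ 0.933

From the later pair, β·δ^2·7447 = β·δ^3·8560; dividing through, δ = 7447/8560 = 0.86998.
Now use the now-vs-future pair: 2274 = β·δ^2·3220 gives β = 2274/(0.75686·3220) ≈ 0.933.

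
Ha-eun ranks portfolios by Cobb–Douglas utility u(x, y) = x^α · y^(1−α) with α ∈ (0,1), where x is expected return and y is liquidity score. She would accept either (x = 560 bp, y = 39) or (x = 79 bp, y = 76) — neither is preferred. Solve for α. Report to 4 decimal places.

α ≈ 0.2541

Set the two utilities equal: 560^α·39^(1−α) = 79^α·76^(1−α).
(560/79)^α = (76/39)^(1−α); take logs: α·ln(560/79) = (1−α)·ln(76/39), i.e. α·1.9584889 = (1−α)·0.6671717.
So α/(1−α) = (0.6671717)/(1.9584889) = 0.3406564, and α = 0.3406564/1.3406564 ≈ 0.2541.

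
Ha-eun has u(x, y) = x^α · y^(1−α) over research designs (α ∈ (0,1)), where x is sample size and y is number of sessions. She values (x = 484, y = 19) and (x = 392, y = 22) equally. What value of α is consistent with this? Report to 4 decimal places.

α ≈ 0.4102

Set the two utilities equal: 484^α·19^(1−α) = 392^α·22^(1−α).
Taking logs: α·ln 484 + (1−α)·ln 19 = α·ln 392 + (1−α)·ln 22, i.e. α·0.2108231 = (1−α)·0.1466035.
With A = 0.2108231 and B = 0.1466035: α·A = (1−α)·B, so α = B/(A+B) = 0.1466035/0.3574266 ≈ 0.4102.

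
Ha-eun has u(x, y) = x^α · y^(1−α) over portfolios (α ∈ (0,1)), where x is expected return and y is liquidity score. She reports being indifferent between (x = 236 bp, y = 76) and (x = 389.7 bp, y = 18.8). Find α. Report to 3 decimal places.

α ≈ 0.736

The Cobb–Douglas utilities coincide, so 236^α·76^(1−α) = 389.7^α·18.8^(1−α).
(236/389.7)^α = (18.8/76)^(1−α); take logs: α·ln(236/389.7) = (1−α)·ln(18.8/76), i.e. α·-0.501545 = (1−α)·-1.396876.
Thus α·(-1.898421) = -1.396876, so α = -1.396876/-1.898421 ≈ 0.736.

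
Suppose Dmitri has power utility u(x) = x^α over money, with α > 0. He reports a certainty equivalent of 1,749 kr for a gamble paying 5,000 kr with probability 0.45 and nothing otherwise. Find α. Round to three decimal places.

The lottery's expected utility is 0.45·u(5000) + 0.55·u(0) = 0.45·5000^α (since u(0) = 0 for α > 0).
Setting u(1749) equal to that: 1749^α = 0.45·5000^α ⇒ (1749/5000)^α = 0.45.
α = ln(0.45) / ln(1749/5000) = -0.798508/-1.050394 ≈ 0.760.

α ≈ 0.760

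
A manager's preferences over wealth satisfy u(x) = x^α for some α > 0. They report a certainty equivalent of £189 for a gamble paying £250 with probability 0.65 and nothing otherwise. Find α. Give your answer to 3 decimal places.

α ≈ 1.540

The lottery's expected utility is 0.65·u(250) + 0.35·u(0) = 0.65·250^α (since u(0) = 0 for α > 0).
Indifference: 189^α = 0.65·250^α, so (189/250)^α = 0.65.
α = ln(0.65) / ln(189/250) = -0.430783/-0.279714 ≈ 1.540.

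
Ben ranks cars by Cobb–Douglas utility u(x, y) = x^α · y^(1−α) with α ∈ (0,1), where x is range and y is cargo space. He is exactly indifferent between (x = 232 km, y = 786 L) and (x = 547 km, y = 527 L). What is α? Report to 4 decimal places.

The Cobb–Douglas utilities coincide, so 232^α·786^(1−α) = 547^α·527^(1−α).
Rearrange to (232/547)^α = (527/786)^(1−α) and take logs: α·-0.8577114 = (1−α)·-0.3997562.
With A = -0.8577114 and B = -0.3997562: α·A = (1−α)·B, so α = B/(A+B) = -0.3997562/-1.2574676 ≈ 0.3179.

α ≈ 0.3179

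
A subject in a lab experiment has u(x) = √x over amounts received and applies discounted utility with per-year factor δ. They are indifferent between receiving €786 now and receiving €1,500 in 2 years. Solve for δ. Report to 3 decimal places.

δ ≈ 0.851

Equating discounted utilities: u(786) = δ^2·u(1500) ⇒ δ^2 = u(786)/u(1500).
Since u(x) = √x, δ^2 = √(786/1500) = 0.72388.
Taking the square root: δ = 0.72388^(1/2) ≈ 0.851.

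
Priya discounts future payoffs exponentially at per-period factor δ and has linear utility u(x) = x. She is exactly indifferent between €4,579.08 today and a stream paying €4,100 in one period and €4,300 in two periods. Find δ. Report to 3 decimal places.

δ ≈ 0.660

The stream is worth 4100δ + 4300δ² today, so 4100δ + 4300δ² = 4579.08.
So 4300δ² + 4100δ − 4579.08 = 0.
By the quadratic formula (taking the positive root), δ = (−4100 + √95570176.00) / 8600 ≈ 0.660.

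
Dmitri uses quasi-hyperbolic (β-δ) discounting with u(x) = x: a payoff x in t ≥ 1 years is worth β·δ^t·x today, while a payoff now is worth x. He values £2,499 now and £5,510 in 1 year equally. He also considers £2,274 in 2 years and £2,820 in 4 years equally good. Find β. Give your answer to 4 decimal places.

The second indifference involves only future payoffs, so β cancels: β·δ^2·2274 = β·δ^4·2820, giving δ^2 = 2274/2820 = 0.80638, so δ = 0.89799.
Substituting δ into 2499 = β·δ·5510: β = 2499/(4947.916) ≈ 0.5051.

β ≈ 0.5051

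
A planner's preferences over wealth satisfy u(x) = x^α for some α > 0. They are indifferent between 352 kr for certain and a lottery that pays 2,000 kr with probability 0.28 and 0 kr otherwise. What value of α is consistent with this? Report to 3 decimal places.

α ≈ 0.733

EU(lottery) = 0.28·2000^α + 0.72·0 = 0.28·2000^α.
Setting u(352) equal to that: 352^α = 0.28·2000^α ⇒ (352/2000)^α = 0.28.
Take logs: α = ln 0.28 / ln(352/2000) ≈ 0.73274.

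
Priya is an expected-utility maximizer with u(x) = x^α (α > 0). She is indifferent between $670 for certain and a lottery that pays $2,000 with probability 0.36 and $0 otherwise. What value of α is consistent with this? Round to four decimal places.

α ≈ 0.9342

EU(lottery) = 0.36·2000^α + 0.64·0 = 0.36·2000^α.
Setting u(670) equal to that: 670^α = 0.36·2000^α ⇒ (670/2000)^α = 0.36.
Take logs: α = ln 0.36 / ln(670/2000) ≈ 0.934188.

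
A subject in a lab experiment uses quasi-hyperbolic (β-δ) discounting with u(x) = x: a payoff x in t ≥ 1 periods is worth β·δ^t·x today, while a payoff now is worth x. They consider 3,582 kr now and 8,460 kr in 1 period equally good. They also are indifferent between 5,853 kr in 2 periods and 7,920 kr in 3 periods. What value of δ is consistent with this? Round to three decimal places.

Both payoffs in the second observation are in the future, so β drops out: δ^2·5853 = δ^3·7920 ⇒ δ = 5853/7920 = 0.73902.

δ ≈ 0.739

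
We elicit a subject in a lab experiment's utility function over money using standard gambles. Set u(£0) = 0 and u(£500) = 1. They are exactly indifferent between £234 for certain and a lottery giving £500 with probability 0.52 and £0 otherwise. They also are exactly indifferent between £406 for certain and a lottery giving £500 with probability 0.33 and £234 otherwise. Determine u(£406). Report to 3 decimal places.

0.678

First, u(£234) = 0.52·u(£500) + 0.48·u(£0) = 0.52.
The second indifference gives u(£406) = 0.33·u(£500) + 0.67·u(£234) = 0.33·1.00 + 0.67·0.52 = 0.6784.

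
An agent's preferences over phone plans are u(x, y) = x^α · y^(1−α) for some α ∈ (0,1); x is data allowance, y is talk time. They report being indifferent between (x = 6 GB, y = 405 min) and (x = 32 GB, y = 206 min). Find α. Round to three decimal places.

α ≈ 0.288

Indifference: 6^α · 405^(1−α) = 32^α · 206^(1−α).
Rearrange to (6/32)^α = (206/405)^(1−α) and take logs: α·-1.673976 = (1−α)·-0.676011.
So α/(1−α) = (-0.676011)/(-1.673976) = 0.403836, and α = 0.403836/1.403836 ≈ 0.288.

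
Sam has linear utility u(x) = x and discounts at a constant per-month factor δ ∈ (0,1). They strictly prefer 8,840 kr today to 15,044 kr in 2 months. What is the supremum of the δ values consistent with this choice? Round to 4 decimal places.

δ < 0.7666

Under u(x) = x this choice says 8840 > δ^2·15044.
Hence δ^2 < 8840/15044 = 0.58761, and x ↦ x^(1/2) is increasing on (0,∞).
δ < (8840/15044)^(1/2) ≈ 0.7666.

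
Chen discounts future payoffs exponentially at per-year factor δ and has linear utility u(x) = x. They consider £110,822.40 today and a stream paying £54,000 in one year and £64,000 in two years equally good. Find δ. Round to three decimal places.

δ ≈ 0.960

Equating present values: 110822.40 = 54000δ + 64000δ².
So 64000δ² + 54000δ − 110822.40 = 0.
By the quadratic formula (taking the positive root), δ = (−54000 + √31286534400.00) / 128000 ≈ 0.960.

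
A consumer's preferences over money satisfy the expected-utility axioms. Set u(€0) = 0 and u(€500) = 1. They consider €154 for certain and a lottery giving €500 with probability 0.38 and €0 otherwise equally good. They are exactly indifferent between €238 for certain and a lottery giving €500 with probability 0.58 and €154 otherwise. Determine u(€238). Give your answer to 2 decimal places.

The first gamble pins u(€154): it must equal 0.38·1 + 0.62·0 = 0.38.
Then u(€238) = 0.58·u(€500) + 0.42·u(€154) = 0.58·1.00 + 0.42·0.38 = 0.7396.

0.74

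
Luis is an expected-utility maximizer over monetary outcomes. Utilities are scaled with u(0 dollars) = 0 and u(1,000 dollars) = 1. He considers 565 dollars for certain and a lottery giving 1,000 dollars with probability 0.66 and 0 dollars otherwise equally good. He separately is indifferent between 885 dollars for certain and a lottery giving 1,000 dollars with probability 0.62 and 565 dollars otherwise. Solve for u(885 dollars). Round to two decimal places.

0.87

From the first indifference, u(565 dollars) = 0.66·u(1,000 dollars) + 0.34·u(0 dollars) = 0.66·1 + 0.34·0 = 0.66.
Then u(885 dollars) = 0.62·u(1,000 dollars) + 0.38·u(565 dollars) = 0.62·1.00 + 0.38·0.66 = 0.8708.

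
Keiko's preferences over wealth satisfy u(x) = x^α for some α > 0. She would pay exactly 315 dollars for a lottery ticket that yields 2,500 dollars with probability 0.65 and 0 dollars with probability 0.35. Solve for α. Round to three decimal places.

Since u(0) = 0, the lottery's EU is 0.65·2500^α.
Equating: 315^α = 0.65·2500^α, i.e. 0.1260^α = 0.65.
Take logs: α = ln 0.65 / ln(315/2500) ≈ 0.20796.

α ≈ 0.208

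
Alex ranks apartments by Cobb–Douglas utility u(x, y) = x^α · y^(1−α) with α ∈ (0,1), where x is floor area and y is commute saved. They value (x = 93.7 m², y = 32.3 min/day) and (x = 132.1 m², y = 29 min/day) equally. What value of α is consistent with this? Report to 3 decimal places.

The Cobb–Douglas utilities coincide, so 93.7^α·32.3^(1−α) = 132.1^α·29^(1−α).
(93.7/132.1)^α = (29/32.3)^(1−α); take logs: α·ln(93.7/132.1) = (1−α)·ln(29/32.3), i.e. α·-0.343461 = (1−α)·-0.107771.
Thus α·(-0.451232) = -0.107771, so α = -0.107771/-0.451232 ≈ 0.239.

α ≈ 0.239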